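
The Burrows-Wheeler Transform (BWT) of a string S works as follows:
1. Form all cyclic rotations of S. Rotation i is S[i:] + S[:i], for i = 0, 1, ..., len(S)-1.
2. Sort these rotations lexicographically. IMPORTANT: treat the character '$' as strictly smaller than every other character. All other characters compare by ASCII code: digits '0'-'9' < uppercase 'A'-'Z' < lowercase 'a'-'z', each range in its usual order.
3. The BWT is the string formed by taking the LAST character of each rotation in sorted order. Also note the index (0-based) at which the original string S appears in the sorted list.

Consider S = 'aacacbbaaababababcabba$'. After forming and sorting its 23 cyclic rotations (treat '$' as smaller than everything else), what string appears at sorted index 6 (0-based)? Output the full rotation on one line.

Answer: abababcabba$aacacbbaaab

Derivation:
All 23 rotations (rotation i = S[i:]+S[:i]):
  rot[0] = aacacbbaaababababcabba$
  rot[1] = acacbbaaababababcabba$a
  rot[2] = cacbbaaababababcabba$aa
  rot[3] = acbbaaababababcabba$aac
  rot[4] = cbbaaababababcabba$aaca
  rot[5] = bbaaababababcabba$aacac
  rot[6] = baaababababcabba$aacacb
  rot[7] = aaababababcabba$aacacbb
  rot[8] = aababababcabba$aacacbba
  rot[9] = ababababcabba$aacacbbaa
  rot[10] = babababcabba$aacacbbaaa
  rot[11] = abababcabba$aacacbbaaab
  rot[12] = bababcabba$aacacbbaaaba
  rot[13] = ababcabba$aacacbbaaabab
  rot[14] = babcabba$aacacbbaaababa
  rot[15] = abcabba$aacacbbaaababab
  rot[16] = bcabba$aacacbbaaabababa
  rot[17] = cabba$aacacbbaaabababab
  rot[18] = abba$aacacbbaaababababc
  rot[19] = bba$aacacbbaaababababca
  rot[20] = ba$aacacbbaaababababcab
  rot[21] = a$aacacbbaaababababcabb
  rot[22] = $aacacbbaaababababcabba
Sorted (with $ < everything):
  sorted[0] = $aacacbbaaababababcabba
  sorted[1] = a$aacacbbaaababababcabb
  sorted[2] = aaababababcabba$aacacbb
  sorted[3] = aababababcabba$aacacbba
  sorted[4] = aacacbbaaababababcabba$
  sorted[5] = ababababcabba$aacacbbaa
  sorted[6] = abababcabba$aacacbbaaab
  sorted[7] = ababcabba$aacacbbaaabab
  sorted[8] = abba$aacacbbaaababababc
  sorted[9] = abcabba$aacacbbaaababab
  sorted[10] = acacbbaaababababcabba$a
  sorted[11] = acbbaaababababcabba$aac
  sorted[12] = ba$aacacbbaaababababcab
  sorted[13] = baaababababcabba$aacacb
  sorted[14] = babababcabba$aacacbbaaa
  sorted[15] = bababcabba$aacacbbaaaba
  sorted[16] = babcabba$aacacbbaaababa
  sorted[17] = bba$aacacbbaaababababca
  sorted[18] = bbaaababababcabba$aacac
  sorted[19] = bcabba$aacacbbaaabababa
  sorted[20] = cabba$aacacbbaaabababab
  sorted[21] = cacbbaaababababcabba$aa
  sorted[22] = cbbaaababababcabba$aaca
sorted[6] = abababcabba$aacacbbaaab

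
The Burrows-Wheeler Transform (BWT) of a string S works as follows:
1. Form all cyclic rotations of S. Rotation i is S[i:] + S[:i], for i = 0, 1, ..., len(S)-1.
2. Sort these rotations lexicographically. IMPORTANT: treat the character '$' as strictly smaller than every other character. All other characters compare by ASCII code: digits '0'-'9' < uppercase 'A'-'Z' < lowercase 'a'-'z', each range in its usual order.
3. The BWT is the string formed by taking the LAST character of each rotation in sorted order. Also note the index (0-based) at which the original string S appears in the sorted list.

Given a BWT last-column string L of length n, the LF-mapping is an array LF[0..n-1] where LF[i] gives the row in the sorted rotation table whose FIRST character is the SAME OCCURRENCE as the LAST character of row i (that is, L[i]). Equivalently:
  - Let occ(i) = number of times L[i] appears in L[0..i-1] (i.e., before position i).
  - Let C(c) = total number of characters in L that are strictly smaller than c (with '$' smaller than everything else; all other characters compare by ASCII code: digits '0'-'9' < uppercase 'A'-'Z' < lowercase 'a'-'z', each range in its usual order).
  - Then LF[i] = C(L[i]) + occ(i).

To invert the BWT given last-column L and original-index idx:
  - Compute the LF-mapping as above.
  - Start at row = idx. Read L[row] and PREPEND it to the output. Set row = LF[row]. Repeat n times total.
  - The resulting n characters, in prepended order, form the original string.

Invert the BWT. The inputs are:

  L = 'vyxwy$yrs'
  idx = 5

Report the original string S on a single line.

Answer: xsyyrywv$

Derivation:
LF mapping: 3 6 5 4 7 0 8 1 2
Walk LF starting at row 5, prepending L[row]:
  step 1: row=5, L[5]='$', prepend. Next row=LF[5]=0
  step 2: row=0, L[0]='v', prepend. Next row=LF[0]=3
  step 3: row=3, L[3]='w', prepend. Next row=LF[3]=4
  step 4: row=4, L[4]='y', prepend. Next row=LF[4]=7
  step 5: row=7, L[7]='r', prepend. Next row=LF[7]=1
  step 6: row=1, L[1]='y', prepend. Next row=LF[1]=6
  step 7: row=6, L[6]='y', prepend. Next row=LF[6]=8
  step 8: row=8, L[8]='s', prepend. Next row=LF[8]=2
  step 9: row=2, L[2]='x', prepend. Next row=LF[2]=5
Reversed output: xsyyrywv$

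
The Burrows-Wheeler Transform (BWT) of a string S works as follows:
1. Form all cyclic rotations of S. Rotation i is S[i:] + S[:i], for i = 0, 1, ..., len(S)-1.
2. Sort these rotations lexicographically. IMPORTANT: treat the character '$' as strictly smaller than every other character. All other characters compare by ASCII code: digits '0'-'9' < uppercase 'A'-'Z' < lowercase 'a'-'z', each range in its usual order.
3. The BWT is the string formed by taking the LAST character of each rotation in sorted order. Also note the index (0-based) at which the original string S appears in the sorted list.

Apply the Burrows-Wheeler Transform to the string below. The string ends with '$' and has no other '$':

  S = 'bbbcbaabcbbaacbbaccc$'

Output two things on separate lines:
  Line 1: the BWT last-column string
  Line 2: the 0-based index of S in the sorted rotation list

Answer: cbbaabcbbcc$bbacbbaca
11

Derivation:
All 21 rotations (rotation i = S[i:]+S[:i]):
  rot[0] = bbbcbaabcbbaacbbaccc$
  rot[1] = bbcbaabcbbaacbbaccc$b
  rot[2] = bcbaabcbbaacbbaccc$bb
  rot[3] = cbaabcbbaacbbaccc$bbb
  rot[4] = baabcbbaacbbaccc$bbbc
  rot[5] = aabcbbaacbbaccc$bbbcb
  rot[6] = abcbbaacbbaccc$bbbcba
  rot[7] = bcbbaacbbaccc$bbbcbaa
  rot[8] = cbbaacbbaccc$bbbcbaab
  rot[9] = bbaacbbaccc$bbbcbaabc
  rot[10] = baacbbaccc$bbbcbaabcb
  rot[11] = aacbbaccc$bbbcbaabcbb
  rot[12] = acbbaccc$bbbcbaabcbba
  rot[13] = cbbaccc$bbbcbaabcbbaa
  rot[14] = bbaccc$bbbcbaabcbbaac
  rot[15] = baccc$bbbcbaabcbbaacb
  rot[16] = accc$bbbcbaabcbbaacbb
  rot[17] = ccc$bbbcbaabcbbaacbba
  rot[18] = cc$bbbcbaabcbbaacbbac
  rot[19] = c$bbbcbaabcbbaacbbacc
  rot[20] = $bbbcbaabcbbaacbbaccc
Sorted (with $ < everything):
  sorted[0] = $bbbcbaabcbbaacbbaccc  (last char: 'c')
  sorted[1] = aabcbbaacbbaccc$bbbcb  (last char: 'b')
  sorted[2] = aacbbaccc$bbbcbaabcbb  (last char: 'b')
  sorted[3] = abcbbaacbbaccc$bbbcba  (last char: 'a')
  sorted[4] = acbbaccc$bbbcbaabcbba  (last char: 'a')
  sorted[5] = accc$bbbcbaabcbbaacbb  (last char: 'b')
  sorted[6] = baabcbbaacbbaccc$bbbc  (last char: 'c')
  sorted[7] = baacbbaccc$bbbcbaabcb  (last char: 'b')
  sorted[8] = baccc$bbbcbaabcbbaacb  (last char: 'b')
  sorted[9] = bbaacbbaccc$bbbcbaabc  (last char: 'c')
  sorted[10] = bbaccc$bbbcbaabcbbaac  (last char: 'c')
  sorted[11] = bbbcbaabcbbaacbbaccc$  (last char: '$')
  sorted[12] = bbcbaabcbbaacbbaccc$b  (last char: 'b')
  sorted[13] = bcbaabcbbaacbbaccc$bb  (last char: 'b')
  sorted[14] = bcbbaacbbaccc$bbbcbaa  (last char: 'a')
  sorted[15] = c$bbbcbaabcbbaacbbacc  (last char: 'c')
  sorted[16] = cbaabcbbaacbbaccc$bbb  (last char: 'b')
  sorted[17] = cbbaacbbaccc$bbbcbaab  (last char: 'b')
  sorted[18] = cbbaccc$bbbcbaabcbbaa  (last char: 'a')
  sorted[19] = cc$bbbcbaabcbbaacbbac  (last char: 'c')
  sorted[20] = ccc$bbbcbaabcbbaacbba  (last char: 'a')
Last column: cbbaabcbbcc$bbacbbaca
Original string S is at sorted index 11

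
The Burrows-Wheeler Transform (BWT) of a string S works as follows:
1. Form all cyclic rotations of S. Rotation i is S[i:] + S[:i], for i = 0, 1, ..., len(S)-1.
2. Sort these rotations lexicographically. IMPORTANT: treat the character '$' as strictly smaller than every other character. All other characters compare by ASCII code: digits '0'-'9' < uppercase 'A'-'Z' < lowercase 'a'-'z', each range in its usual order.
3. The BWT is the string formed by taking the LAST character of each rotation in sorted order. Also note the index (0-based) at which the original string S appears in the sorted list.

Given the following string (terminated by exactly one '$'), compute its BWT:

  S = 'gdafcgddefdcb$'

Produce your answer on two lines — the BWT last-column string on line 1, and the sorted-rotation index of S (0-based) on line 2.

All 14 rotations (rotation i = S[i:]+S[:i]):
  rot[0] = gdafcgddefdcb$
  rot[1] = dafcgddefdcb$g
  rot[2] = afcgddefdcb$gd
  rot[3] = fcgddefdcb$gda
  rot[4] = cgddefdcb$gdaf
  rot[5] = gddefdcb$gdafc
  rot[6] = ddefdcb$gdafcg
  rot[7] = defdcb$gdafcgd
  rot[8] = efdcb$gdafcgdd
  rot[9] = fdcb$gdafcgdde
  rot[10] = dcb$gdafcgddef
  rot[11] = cb$gdafcgddefd
  rot[12] = b$gdafcgddefdc
  rot[13] = $gdafcgddefdcb
Sorted (with $ < everything):
  sorted[0] = $gdafcgddefdcb  (last char: 'b')
  sorted[1] = afcgddefdcb$gd  (last char: 'd')
  sorted[2] = b$gdafcgddefdc  (last char: 'c')
  sorted[3] = cb$gdafcgddefd  (last char: 'd')
  sorted[4] = cgddefdcb$gdaf  (last char: 'f')
  sorted[5] = dafcgddefdcb$g  (last char: 'g')
  sorted[6] = dcb$gdafcgddef  (last char: 'f')
  sorted[7] = ddefdcb$gdafcg  (last char: 'g')
  sorted[8] = defdcb$gdafcgd  (last char: 'd')
  sorted[9] = efdcb$gdafcgdd  (last char: 'd')
  sorted[10] = fcgddefdcb$gda  (last char: 'a')
  sorted[11] = fdcb$gdafcgdde  (last char: 'e')
  sorted[12] = gdafcgddefdcb$  (last char: '$')
  sorted[13] = gddefdcb$gdafc  (last char: 'c')
Last column: bdcdfgfgddae$c
Original string S is at sorted index 12

Answer: bdcdfgfgddae$c
12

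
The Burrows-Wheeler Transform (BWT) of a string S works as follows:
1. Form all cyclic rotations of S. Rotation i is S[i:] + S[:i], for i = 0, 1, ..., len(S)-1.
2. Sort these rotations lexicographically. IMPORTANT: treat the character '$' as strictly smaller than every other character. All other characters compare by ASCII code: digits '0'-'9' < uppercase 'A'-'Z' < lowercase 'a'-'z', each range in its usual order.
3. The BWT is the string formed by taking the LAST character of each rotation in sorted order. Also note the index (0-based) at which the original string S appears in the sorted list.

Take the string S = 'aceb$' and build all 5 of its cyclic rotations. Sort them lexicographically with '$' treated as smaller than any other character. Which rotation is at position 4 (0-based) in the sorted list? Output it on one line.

All 5 rotations (rotation i = S[i:]+S[:i]):
  rot[0] = aceb$
  rot[1] = ceb$a
  rot[2] = eb$ac
  rot[3] = b$ace
  rot[4] = $aceb
Sorted (with $ < everything):
  sorted[0] = $aceb
  sorted[1] = aceb$
  sorted[2] = b$ace
  sorted[3] = ceb$a
  sorted[4] = eb$ac
sorted[4] = eb$ac

Answer: eb$ac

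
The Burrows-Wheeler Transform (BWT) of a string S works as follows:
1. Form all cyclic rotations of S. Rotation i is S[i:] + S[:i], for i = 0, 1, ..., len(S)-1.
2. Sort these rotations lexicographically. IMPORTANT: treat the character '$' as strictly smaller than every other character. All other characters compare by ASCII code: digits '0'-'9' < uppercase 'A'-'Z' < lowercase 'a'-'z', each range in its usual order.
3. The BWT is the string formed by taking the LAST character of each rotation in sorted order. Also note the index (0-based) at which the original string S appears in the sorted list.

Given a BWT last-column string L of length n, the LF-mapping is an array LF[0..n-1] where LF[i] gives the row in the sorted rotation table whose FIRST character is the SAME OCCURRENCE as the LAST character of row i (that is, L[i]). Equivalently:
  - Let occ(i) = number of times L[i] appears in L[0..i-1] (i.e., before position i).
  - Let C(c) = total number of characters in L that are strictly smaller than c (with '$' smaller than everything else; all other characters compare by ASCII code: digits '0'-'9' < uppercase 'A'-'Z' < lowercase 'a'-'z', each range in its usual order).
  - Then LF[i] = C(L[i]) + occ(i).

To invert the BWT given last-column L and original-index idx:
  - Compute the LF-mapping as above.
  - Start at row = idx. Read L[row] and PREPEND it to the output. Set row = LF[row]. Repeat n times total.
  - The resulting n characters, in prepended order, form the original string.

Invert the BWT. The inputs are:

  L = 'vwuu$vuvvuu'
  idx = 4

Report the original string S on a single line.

LF mapping: 6 10 1 2 0 7 3 8 9 4 5
Walk LF starting at row 4, prepending L[row]:
  step 1: row=4, L[4]='$', prepend. Next row=LF[4]=0
  step 2: row=0, L[0]='v', prepend. Next row=LF[0]=6
  step 3: row=6, L[6]='u', prepend. Next row=LF[6]=3
  step 4: row=3, L[3]='u', prepend. Next row=LF[3]=2
  step 5: row=2, L[2]='u', prepend. Next row=LF[2]=1
  step 6: row=1, L[1]='w', prepend. Next row=LF[1]=10
  step 7: row=10, L[10]='u', prepend. Next row=LF[10]=5
  step 8: row=5, L[5]='v', prepend. Next row=LF[5]=7
  step 9: row=7, L[7]='v', prepend. Next row=LF[7]=8
  step 10: row=8, L[8]='v', prepend. Next row=LF[8]=9
  step 11: row=9, L[9]='u', prepend. Next row=LF[9]=4
Reversed output: uvvvuwuuuv$

Answer: uvvvuwuuuv$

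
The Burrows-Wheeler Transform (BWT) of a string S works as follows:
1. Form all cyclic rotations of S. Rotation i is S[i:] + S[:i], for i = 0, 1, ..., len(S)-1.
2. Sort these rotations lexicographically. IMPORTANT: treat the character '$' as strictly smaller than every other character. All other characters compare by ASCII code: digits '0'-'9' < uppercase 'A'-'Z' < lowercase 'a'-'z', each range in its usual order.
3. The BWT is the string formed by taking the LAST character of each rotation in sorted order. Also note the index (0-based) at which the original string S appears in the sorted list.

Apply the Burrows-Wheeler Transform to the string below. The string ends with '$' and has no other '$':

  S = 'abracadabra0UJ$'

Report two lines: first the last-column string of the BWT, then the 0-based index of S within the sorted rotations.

All 15 rotations (rotation i = S[i:]+S[:i]):
  rot[0] = abracadabra0UJ$
  rot[1] = bracadabra0UJ$a
  rot[2] = racadabra0UJ$ab
  rot[3] = acadabra0UJ$abr
  rot[4] = cadabra0UJ$abra
  rot[5] = adabra0UJ$abrac
  rot[6] = dabra0UJ$abraca
  rot[7] = abra0UJ$abracad
  rot[8] = bra0UJ$abracada
  rot[9] = ra0UJ$abracadab
  rot[10] = a0UJ$abracadabr
  rot[11] = 0UJ$abracadabra
  rot[12] = UJ$abracadabra0
  rot[13] = J$abracadabra0U
  rot[14] = $abracadabra0UJ
Sorted (with $ < everything):
  sorted[0] = $abracadabra0UJ  (last char: 'J')
  sorted[1] = 0UJ$abracadabra  (last char: 'a')
  sorted[2] = J$abracadabra0U  (last char: 'U')
  sorted[3] = UJ$abracadabra0  (last char: '0')
  sorted[4] = a0UJ$abracadabr  (last char: 'r')
  sorted[5] = abra0UJ$abracad  (last char: 'd')
  sorted[6] = abracadabra0UJ$  (last char: '$')
  sorted[7] = acadabra0UJ$abr  (last char: 'r')
  sorted[8] = adabra0UJ$abrac  (last char: 'c')
  sorted[9] = bra0UJ$abracada  (last char: 'a')
  sorted[10] = bracadabra0UJ$a  (last char: 'a')
  sorted[11] = cadabra0UJ$abra  (last char: 'a')
  sorted[12] = dabra0UJ$abraca  (last char: 'a')
  sorted[13] = ra0UJ$abracadab  (last char: 'b')
  sorted[14] = racadabra0UJ$ab  (last char: 'b')
Last column: JaU0rd$rcaaaabb
Original string S is at sorted index 6

Answer: JaU0rd$rcaaaabb
6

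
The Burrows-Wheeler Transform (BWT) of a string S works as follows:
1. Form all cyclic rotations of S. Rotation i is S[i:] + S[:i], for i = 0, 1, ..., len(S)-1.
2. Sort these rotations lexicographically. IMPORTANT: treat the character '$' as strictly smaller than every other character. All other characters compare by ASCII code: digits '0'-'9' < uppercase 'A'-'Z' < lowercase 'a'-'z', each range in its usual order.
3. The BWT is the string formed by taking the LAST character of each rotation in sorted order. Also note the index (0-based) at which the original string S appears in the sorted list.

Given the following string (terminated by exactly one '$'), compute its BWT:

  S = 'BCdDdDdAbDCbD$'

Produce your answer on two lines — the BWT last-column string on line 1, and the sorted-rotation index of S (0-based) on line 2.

All 14 rotations (rotation i = S[i:]+S[:i]):
  rot[0] = BCdDdDdAbDCbD$
  rot[1] = CdDdDdAbDCbD$B
  rot[2] = dDdDdAbDCbD$BC
  rot[3] = DdDdAbDCbD$BCd
  rot[4] = dDdAbDCbD$BCdD
  rot[5] = DdAbDCbD$BCdDd
  rot[6] = dAbDCbD$BCdDdD
  rot[7] = AbDCbD$BCdDdDd
  rot[8] = bDCbD$BCdDdDdA
  rot[9] = DCbD$BCdDdDdAb
  rot[10] = CbD$BCdDdDdAbD
  rot[11] = bD$BCdDdDdAbDC
  rot[12] = D$BCdDdDdAbDCb
  rot[13] = $BCdDdDdAbDCbD
Sorted (with $ < everything):
  sorted[0] = $BCdDdDdAbDCbD  (last char: 'D')
  sorted[1] = AbDCbD$BCdDdDd  (last char: 'd')
  sorted[2] = BCdDdDdAbDCbD$  (last char: '$')
  sorted[3] = CbD$BCdDdDdAbD  (last char: 'D')
  sorted[4] = CdDdDdAbDCbD$B  (last char: 'B')
  sorted[5] = D$BCdDdDdAbDCb  (last char: 'b')
  sorted[6] = DCbD$BCdDdDdAb  (last char: 'b')
  sorted[7] = DdAbDCbD$BCdDd  (last char: 'd')
  sorted[8] = DdDdAbDCbD$BCd  (last char: 'd')
  sorted[9] = bD$BCdDdDdAbDC  (last char: 'C')
  sorted[10] = bDCbD$BCdDdDdA  (last char: 'A')
  sorted[11] = dAbDCbD$BCdDdD  (last char: 'D')
  sorted[12] = dDdAbDCbD$BCdD  (last char: 'D')
  sorted[13] = dDdDdAbDCbD$BC  (last char: 'C')
Last column: Dd$DBbbddCADDC
Original string S is at sorted index 2

Answer: Dd$DBbbddCADDC
2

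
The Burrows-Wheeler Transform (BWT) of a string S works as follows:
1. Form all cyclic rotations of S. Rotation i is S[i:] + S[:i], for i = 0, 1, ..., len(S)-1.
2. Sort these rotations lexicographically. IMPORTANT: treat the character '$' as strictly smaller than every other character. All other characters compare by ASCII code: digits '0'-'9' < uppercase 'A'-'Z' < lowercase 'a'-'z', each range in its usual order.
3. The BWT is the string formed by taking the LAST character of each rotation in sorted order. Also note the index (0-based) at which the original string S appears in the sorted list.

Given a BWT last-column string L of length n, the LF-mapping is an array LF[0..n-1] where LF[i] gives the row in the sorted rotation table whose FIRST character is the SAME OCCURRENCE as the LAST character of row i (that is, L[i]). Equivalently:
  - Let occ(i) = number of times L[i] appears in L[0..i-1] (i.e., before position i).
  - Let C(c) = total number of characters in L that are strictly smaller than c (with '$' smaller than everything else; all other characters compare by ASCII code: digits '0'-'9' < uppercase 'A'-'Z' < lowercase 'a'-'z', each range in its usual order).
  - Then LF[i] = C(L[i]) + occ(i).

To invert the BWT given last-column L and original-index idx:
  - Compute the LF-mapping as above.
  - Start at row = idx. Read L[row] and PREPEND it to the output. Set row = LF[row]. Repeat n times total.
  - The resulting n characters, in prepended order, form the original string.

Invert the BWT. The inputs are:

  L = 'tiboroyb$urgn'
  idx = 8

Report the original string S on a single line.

LF mapping: 10 4 1 6 8 7 12 2 0 11 9 3 5
Walk LF starting at row 8, prepending L[row]:
  step 1: row=8, L[8]='$', prepend. Next row=LF[8]=0
  step 2: row=0, L[0]='t', prepend. Next row=LF[0]=10
  step 3: row=10, L[10]='r', prepend. Next row=LF[10]=9
  step 4: row=9, L[9]='u', prepend. Next row=LF[9]=11
  step 5: row=11, L[11]='g', prepend. Next row=LF[11]=3
  step 6: row=3, L[3]='o', prepend. Next row=LF[3]=6
  step 7: row=6, L[6]='y', prepend. Next row=LF[6]=12
  step 8: row=12, L[12]='n', prepend. Next row=LF[12]=5
  step 9: row=5, L[5]='o', prepend. Next row=LF[5]=7
  step 10: row=7, L[7]='b', prepend. Next row=LF[7]=2
  step 11: row=2, L[2]='b', prepend. Next row=LF[2]=1
  step 12: row=1, L[1]='i', prepend. Next row=LF[1]=4
  step 13: row=4, L[4]='r', prepend. Next row=LF[4]=8
Reversed output: ribbonyogurt$

Answer: ribbonyogurt$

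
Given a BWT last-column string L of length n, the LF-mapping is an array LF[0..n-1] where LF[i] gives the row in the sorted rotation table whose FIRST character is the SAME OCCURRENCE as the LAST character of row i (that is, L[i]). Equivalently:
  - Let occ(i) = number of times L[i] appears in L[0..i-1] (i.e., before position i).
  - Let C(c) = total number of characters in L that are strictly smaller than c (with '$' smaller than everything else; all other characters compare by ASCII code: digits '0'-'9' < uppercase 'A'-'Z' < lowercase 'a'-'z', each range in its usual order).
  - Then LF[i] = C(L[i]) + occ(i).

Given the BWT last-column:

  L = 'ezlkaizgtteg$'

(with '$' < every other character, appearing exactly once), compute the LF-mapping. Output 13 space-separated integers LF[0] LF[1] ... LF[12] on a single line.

Char counts: '$':1, 'a':1, 'e':2, 'g':2, 'i':1, 'k':1, 'l':1, 't':2, 'z':2
C (first-col start): C('$')=0, C('a')=1, C('e')=2, C('g')=4, C('i')=6, C('k')=7, C('l')=8, C('t')=9, C('z')=11
L[0]='e': occ=0, LF[0]=C('e')+0=2+0=2
L[1]='z': occ=0, LF[1]=C('z')+0=11+0=11
L[2]='l': occ=0, LF[2]=C('l')+0=8+0=8
L[3]='k': occ=0, LF[3]=C('k')+0=7+0=7
L[4]='a': occ=0, LF[4]=C('a')+0=1+0=1
L[5]='i': occ=0, LF[5]=C('i')+0=6+0=6
L[6]='z': occ=1, LF[6]=C('z')+1=11+1=12
L[7]='g': occ=0, LF[7]=C('g')+0=4+0=4
L[8]='t': occ=0, LF[8]=C('t')+0=9+0=9
L[9]='t': occ=1, LF[9]=C('t')+1=9+1=10
L[10]='e': occ=1, LF[10]=C('e')+1=2+1=3
L[11]='g': occ=1, LF[11]=C('g')+1=4+1=5
L[12]='$': occ=0, LF[12]=C('$')+0=0+0=0

Answer: 2 11 8 7 1 6 12 4 9 10 3 5 0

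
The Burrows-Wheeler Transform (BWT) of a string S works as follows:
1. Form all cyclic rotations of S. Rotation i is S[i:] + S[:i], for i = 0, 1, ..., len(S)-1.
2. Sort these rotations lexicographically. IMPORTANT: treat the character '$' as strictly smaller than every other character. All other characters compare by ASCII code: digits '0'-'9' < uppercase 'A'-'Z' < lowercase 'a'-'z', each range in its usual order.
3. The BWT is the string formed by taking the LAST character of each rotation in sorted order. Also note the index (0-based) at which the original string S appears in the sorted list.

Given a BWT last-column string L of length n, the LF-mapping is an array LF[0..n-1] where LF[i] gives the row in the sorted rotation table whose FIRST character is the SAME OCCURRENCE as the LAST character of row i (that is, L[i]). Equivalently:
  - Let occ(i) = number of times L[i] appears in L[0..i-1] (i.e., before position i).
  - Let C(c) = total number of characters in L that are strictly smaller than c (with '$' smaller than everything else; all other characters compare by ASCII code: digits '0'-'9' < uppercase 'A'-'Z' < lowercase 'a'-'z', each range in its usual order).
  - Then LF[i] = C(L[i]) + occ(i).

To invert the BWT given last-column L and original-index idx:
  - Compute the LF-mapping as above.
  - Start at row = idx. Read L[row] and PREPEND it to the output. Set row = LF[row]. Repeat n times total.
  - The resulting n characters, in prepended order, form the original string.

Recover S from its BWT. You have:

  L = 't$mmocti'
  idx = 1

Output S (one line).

LF mapping: 6 0 3 4 5 1 7 2
Walk LF starting at row 1, prepending L[row]:
  step 1: row=1, L[1]='$', prepend. Next row=LF[1]=0
  step 2: row=0, L[0]='t', prepend. Next row=LF[0]=6
  step 3: row=6, L[6]='t', prepend. Next row=LF[6]=7
  step 4: row=7, L[7]='i', prepend. Next row=LF[7]=2
  step 5: row=2, L[2]='m', prepend. Next row=LF[2]=3
  step 6: row=3, L[3]='m', prepend. Next row=LF[3]=4
  step 7: row=4, L[4]='o', prepend. Next row=LF[4]=5
  step 8: row=5, L[5]='c', prepend. Next row=LF[5]=1
Reversed output: committ$

Answer: committ$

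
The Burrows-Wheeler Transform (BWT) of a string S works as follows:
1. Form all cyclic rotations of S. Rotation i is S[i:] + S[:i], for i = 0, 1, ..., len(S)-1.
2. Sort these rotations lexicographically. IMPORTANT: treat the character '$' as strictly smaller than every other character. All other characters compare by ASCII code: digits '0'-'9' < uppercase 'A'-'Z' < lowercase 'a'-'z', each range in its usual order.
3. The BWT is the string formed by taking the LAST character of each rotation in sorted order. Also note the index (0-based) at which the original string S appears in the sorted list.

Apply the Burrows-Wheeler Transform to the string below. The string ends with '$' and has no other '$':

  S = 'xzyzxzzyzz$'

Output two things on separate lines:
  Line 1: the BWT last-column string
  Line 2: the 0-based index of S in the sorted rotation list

All 11 rotations (rotation i = S[i:]+S[:i]):
  rot[0] = xzyzxzzyzz$
  rot[1] = zyzxzzyzz$x
  rot[2] = yzxzzyzz$xz
  rot[3] = zxzzyzz$xzy
  rot[4] = xzzyzz$xzyz
  rot[5] = zzyzz$xzyzx
  rot[6] = zyzz$xzyzxz
  rot[7] = yzz$xzyzxzz
  rot[8] = zz$xzyzxzzy
  rot[9] = z$xzyzxzzyz
  rot[10] = $xzyzxzzyzz
Sorted (with $ < everything):
  sorted[0] = $xzyzxzzyzz  (last char: 'z')
  sorted[1] = xzyzxzzyzz$  (last char: '$')
  sorted[2] = xzzyzz$xzyz  (last char: 'z')
  sorted[3] = yzxzzyzz$xz  (last char: 'z')
  sorted[4] = yzz$xzyzxzz  (last char: 'z')
  sorted[5] = z$xzyzxzzyz  (last char: 'z')
  sorted[6] = zxzzyzz$xzy  (last char: 'y')
  sorted[7] = zyzxzzyzz$x  (last char: 'x')
  sorted[8] = zyzz$xzyzxz  (last char: 'z')
  sorted[9] = zz$xzyzxzzy  (last char: 'y')
  sorted[10] = zzyzz$xzyzx  (last char: 'x')
Last column: z$zzzzyxzyx
Original string S is at sorted index 1

Answer: z$zzzzyxzyx
1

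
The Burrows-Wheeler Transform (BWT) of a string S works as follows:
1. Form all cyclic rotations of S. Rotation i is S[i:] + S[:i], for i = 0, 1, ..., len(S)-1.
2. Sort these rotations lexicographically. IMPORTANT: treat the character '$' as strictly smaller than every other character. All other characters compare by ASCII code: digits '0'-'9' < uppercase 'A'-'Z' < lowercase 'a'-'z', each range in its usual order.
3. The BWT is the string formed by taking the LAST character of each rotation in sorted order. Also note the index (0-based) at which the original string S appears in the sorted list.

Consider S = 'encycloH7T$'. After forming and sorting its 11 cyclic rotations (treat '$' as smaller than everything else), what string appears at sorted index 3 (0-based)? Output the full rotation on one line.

Answer: T$encycloH7

Derivation:
All 11 rotations (rotation i = S[i:]+S[:i]):
  rot[0] = encycloH7T$
  rot[1] = ncycloH7T$e
  rot[2] = cycloH7T$en
  rot[3] = ycloH7T$enc
  rot[4] = cloH7T$ency
  rot[5] = loH7T$encyc
  rot[6] = oH7T$encycl
  rot[7] = H7T$encyclo
  rot[8] = 7T$encycloH
  rot[9] = T$encycloH7
  rot[10] = $encycloH7T
Sorted (with $ < everything):
  sorted[0] = $encycloH7T
  sorted[1] = 7T$encycloH
  sorted[2] = H7T$encyclo
  sorted[3] = T$encycloH7
  sorted[4] = cloH7T$ency
  sorted[5] = cycloH7T$en
  sorted[6] = encycloH7T$
  sorted[7] = loH7T$encyc
  sorted[8] = ncycloH7T$e
  sorted[9] = oH7T$encycl
  sorted[10] = ycloH7T$enc
sorted[3] = T$encycloH7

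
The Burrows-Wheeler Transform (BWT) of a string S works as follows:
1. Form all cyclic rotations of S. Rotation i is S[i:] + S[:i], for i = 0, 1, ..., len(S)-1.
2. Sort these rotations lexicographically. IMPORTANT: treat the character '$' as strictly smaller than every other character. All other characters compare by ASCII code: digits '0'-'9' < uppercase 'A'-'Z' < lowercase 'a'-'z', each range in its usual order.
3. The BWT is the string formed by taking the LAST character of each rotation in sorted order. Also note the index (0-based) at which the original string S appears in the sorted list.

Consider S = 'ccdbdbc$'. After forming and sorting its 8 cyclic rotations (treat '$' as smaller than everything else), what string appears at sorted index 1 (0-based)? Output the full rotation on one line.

All 8 rotations (rotation i = S[i:]+S[:i]):
  rot[0] = ccdbdbc$
  rot[1] = cdbdbc$c
  rot[2] = dbdbc$cc
  rot[3] = bdbc$ccd
  rot[4] = dbc$ccdb
  rot[5] = bc$ccdbd
  rot[6] = c$ccdbdb
  rot[7] = $ccdbdbc
Sorted (with $ < everything):
  sorted[0] = $ccdbdbc
  sorted[1] = bc$ccdbd
  sorted[2] = bdbc$ccd
  sorted[3] = c$ccdbdb
  sorted[4] = ccdbdbc$
  sorted[5] = cdbdbc$c
  sorted[6] = dbc$ccdb
  sorted[7] = dbdbc$cc
sorted[1] = bc$ccdbd

Answer: bc$ccdbd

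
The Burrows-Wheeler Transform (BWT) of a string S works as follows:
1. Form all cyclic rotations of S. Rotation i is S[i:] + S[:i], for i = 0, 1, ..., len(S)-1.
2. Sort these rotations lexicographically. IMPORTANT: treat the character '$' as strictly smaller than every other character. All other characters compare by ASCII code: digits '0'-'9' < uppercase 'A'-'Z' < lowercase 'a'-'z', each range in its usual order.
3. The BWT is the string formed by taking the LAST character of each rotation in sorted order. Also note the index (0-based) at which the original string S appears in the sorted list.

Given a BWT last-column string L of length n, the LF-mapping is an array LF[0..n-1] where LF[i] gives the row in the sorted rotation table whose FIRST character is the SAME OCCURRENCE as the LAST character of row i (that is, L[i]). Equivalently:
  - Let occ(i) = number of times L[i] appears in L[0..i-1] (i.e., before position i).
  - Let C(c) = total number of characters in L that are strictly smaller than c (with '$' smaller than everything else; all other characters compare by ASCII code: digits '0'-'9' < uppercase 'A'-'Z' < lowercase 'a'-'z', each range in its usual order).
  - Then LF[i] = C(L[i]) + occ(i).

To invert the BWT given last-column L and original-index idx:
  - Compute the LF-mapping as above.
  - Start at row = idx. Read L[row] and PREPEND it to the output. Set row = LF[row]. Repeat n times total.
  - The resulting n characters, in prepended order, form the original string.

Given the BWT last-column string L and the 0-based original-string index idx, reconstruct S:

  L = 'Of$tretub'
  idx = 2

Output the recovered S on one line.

LF mapping: 1 4 0 6 5 3 7 8 2
Walk LF starting at row 2, prepending L[row]:
  step 1: row=2, L[2]='$', prepend. Next row=LF[2]=0
  step 2: row=0, L[0]='O', prepend. Next row=LF[0]=1
  step 3: row=1, L[1]='f', prepend. Next row=LF[1]=4
  step 4: row=4, L[4]='r', prepend. Next row=LF[4]=5
  step 5: row=5, L[5]='e', prepend. Next row=LF[5]=3
  step 6: row=3, L[3]='t', prepend. Next row=LF[3]=6
  step 7: row=6, L[6]='t', prepend. Next row=LF[6]=7
  step 8: row=7, L[7]='u', prepend. Next row=LF[7]=8
  step 9: row=8, L[8]='b', prepend. Next row=LF[8]=2
Reversed output: butterfO$

Answer: butterfO$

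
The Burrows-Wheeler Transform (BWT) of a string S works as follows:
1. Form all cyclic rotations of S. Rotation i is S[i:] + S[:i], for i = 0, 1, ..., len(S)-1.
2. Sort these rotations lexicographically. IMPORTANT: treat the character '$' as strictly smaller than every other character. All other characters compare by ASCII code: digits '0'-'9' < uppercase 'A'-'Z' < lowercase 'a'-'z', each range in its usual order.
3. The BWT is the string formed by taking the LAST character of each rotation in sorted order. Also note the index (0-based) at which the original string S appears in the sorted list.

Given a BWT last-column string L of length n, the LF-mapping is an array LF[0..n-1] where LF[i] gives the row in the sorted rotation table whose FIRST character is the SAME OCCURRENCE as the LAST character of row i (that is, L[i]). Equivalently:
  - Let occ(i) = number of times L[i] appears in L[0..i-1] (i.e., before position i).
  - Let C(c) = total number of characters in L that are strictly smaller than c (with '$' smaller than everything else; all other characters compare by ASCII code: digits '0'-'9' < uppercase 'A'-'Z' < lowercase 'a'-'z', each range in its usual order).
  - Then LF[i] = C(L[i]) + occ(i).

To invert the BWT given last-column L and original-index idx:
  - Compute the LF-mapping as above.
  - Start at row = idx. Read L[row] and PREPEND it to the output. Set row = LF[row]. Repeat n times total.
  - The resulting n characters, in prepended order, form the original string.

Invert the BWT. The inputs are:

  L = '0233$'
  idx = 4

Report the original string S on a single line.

LF mapping: 1 2 3 4 0
Walk LF starting at row 4, prepending L[row]:
  step 1: row=4, L[4]='$', prepend. Next row=LF[4]=0
  step 2: row=0, L[0]='0', prepend. Next row=LF[0]=1
  step 3: row=1, L[1]='2', prepend. Next row=LF[1]=2
  step 4: row=2, L[2]='3', prepend. Next row=LF[2]=3
  step 5: row=3, L[3]='3', prepend. Next row=LF[3]=4
Reversed output: 3320$

Answer: 3320$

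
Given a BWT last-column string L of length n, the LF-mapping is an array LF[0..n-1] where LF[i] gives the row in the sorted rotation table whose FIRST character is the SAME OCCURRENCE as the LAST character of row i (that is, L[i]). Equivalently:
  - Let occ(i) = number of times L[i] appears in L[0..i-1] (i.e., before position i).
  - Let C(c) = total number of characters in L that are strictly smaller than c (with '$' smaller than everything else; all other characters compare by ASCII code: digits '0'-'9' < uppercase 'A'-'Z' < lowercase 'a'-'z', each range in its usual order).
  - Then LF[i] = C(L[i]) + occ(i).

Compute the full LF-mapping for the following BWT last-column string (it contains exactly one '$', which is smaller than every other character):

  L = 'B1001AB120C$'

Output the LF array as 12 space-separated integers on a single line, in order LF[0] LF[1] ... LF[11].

Answer: 9 4 1 2 5 8 10 6 7 3 11 0

Derivation:
Char counts: '$':1, '0':3, '1':3, '2':1, 'A':1, 'B':2, 'C':1
C (first-col start): C('$')=0, C('0')=1, C('1')=4, C('2')=7, C('A')=8, C('B')=9, C('C')=11
L[0]='B': occ=0, LF[0]=C('B')+0=9+0=9
L[1]='1': occ=0, LF[1]=C('1')+0=4+0=4
L[2]='0': occ=0, LF[2]=C('0')+0=1+0=1
L[3]='0': occ=1, LF[3]=C('0')+1=1+1=2
L[4]='1': occ=1, LF[4]=C('1')+1=4+1=5
L[5]='A': occ=0, LF[5]=C('A')+0=8+0=8
L[6]='B': occ=1, LF[6]=C('B')+1=9+1=10
L[7]='1': occ=2, LF[7]=C('1')+2=4+2=6
L[8]='2': occ=0, LF[8]=C('2')+0=7+0=7
L[9]='0': occ=2, LF[9]=C('0')+2=1+2=3
L[10]='C': occ=0, LF[10]=C('C')+0=11+0=11
L[11]='$': occ=0, LF[11]=C('$')+0=0+0=0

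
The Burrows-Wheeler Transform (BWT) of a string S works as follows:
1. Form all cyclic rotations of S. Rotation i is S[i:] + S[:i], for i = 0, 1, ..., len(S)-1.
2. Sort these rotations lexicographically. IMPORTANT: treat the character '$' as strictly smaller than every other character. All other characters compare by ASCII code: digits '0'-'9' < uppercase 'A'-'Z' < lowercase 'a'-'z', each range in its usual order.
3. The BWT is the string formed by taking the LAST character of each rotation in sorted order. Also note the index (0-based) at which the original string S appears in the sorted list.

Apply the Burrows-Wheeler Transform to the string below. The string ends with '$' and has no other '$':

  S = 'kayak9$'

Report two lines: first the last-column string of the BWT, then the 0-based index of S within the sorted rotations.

All 7 rotations (rotation i = S[i:]+S[:i]):
  rot[0] = kayak9$
  rot[1] = ayak9$k
  rot[2] = yak9$ka
  rot[3] = ak9$kay
  rot[4] = k9$kaya
  rot[5] = 9$kayak
  rot[6] = $kayak9
Sorted (with $ < everything):
  sorted[0] = $kayak9  (last char: '9')
  sorted[1] = 9$kayak  (last char: 'k')
  sorted[2] = ak9$kay  (last char: 'y')
  sorted[3] = ayak9$k  (last char: 'k')
  sorted[4] = k9$kaya  (last char: 'a')
  sorted[5] = kayak9$  (last char: '$')
  sorted[6] = yak9$ka  (last char: 'a')
Last column: 9kyka$a
Original string S is at sorted index 5

Answer: 9kyka$a
5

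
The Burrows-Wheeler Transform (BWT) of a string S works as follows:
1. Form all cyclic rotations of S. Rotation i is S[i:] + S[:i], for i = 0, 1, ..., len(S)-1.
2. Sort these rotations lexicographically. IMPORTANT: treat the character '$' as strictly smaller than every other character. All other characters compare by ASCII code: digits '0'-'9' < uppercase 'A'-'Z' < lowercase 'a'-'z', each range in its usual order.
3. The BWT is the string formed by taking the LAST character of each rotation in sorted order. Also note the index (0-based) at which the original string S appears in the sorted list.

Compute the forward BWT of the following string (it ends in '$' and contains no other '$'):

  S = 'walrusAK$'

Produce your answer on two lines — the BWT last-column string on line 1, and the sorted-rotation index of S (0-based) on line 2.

Answer: KsAwalur$
8

Derivation:
All 9 rotations (rotation i = S[i:]+S[:i]):
  rot[0] = walrusAK$
  rot[1] = alrusAK$w
  rot[2] = lrusAK$wa
  rot[3] = rusAK$wal
  rot[4] = usAK$walr
  rot[5] = sAK$walru
  rot[6] = AK$walrus
  rot[7] = K$walrusA
  rot[8] = $walrusAK
Sorted (with $ < everything):
  sorted[0] = $walrusAK  (last char: 'K')
  sorted[1] = AK$walrus  (last char: 's')
  sorted[2] = K$walrusA  (last char: 'A')
  sorted[3] = alrusAK$w  (last char: 'w')
  sorted[4] = lrusAK$wa  (last char: 'a')
  sorted[5] = rusAK$wal  (last char: 'l')
  sorted[6] = sAK$walru  (last char: 'u')
  sorted[7] = usAK$walr  (last char: 'r')
  sorted[8] = walrusAK$  (last char: '$')
Last column: KsAwalur$
Original string S is at sorted index 8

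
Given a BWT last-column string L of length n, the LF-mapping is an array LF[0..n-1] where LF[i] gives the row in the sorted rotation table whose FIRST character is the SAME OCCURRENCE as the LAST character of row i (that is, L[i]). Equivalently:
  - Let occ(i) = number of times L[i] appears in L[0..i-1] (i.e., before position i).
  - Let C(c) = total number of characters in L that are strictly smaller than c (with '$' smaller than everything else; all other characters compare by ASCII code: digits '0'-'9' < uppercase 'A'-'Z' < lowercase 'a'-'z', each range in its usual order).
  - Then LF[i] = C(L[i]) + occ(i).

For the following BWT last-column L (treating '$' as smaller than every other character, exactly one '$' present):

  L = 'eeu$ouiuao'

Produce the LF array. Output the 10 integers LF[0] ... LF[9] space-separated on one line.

Answer: 2 3 7 0 5 8 4 9 1 6

Derivation:
Char counts: '$':1, 'a':1, 'e':2, 'i':1, 'o':2, 'u':3
C (first-col start): C('$')=0, C('a')=1, C('e')=2, C('i')=4, C('o')=5, C('u')=7
L[0]='e': occ=0, LF[0]=C('e')+0=2+0=2
L[1]='e': occ=1, LF[1]=C('e')+1=2+1=3
L[2]='u': occ=0, LF[2]=C('u')+0=7+0=7
L[3]='$': occ=0, LF[3]=C('$')+0=0+0=0
L[4]='o': occ=0, LF[4]=C('o')+0=5+0=5
L[5]='u': occ=1, LF[5]=C('u')+1=7+1=8
L[6]='i': occ=0, LF[6]=C('i')+0=4+0=4
L[7]='u': occ=2, LF[7]=C('u')+2=7+2=9
L[8]='a': occ=0, LF[8]=C('a')+0=1+0=1
L[9]='o': occ=1, LF[9]=C('o')+1=5+1=6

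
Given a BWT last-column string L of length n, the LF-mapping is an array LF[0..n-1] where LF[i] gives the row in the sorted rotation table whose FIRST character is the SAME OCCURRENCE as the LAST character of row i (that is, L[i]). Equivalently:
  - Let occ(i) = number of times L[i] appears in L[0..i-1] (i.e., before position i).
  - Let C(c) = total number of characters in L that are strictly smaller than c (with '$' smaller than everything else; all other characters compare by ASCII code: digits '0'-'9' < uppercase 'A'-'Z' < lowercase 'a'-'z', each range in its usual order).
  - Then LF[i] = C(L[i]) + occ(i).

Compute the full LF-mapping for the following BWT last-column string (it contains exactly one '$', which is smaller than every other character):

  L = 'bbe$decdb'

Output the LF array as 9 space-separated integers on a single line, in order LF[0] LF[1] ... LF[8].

Answer: 1 2 7 0 5 8 4 6 3

Derivation:
Char counts: '$':1, 'b':3, 'c':1, 'd':2, 'e':2
C (first-col start): C('$')=0, C('b')=1, C('c')=4, C('d')=5, C('e')=7
L[0]='b': occ=0, LF[0]=C('b')+0=1+0=1
L[1]='b': occ=1, LF[1]=C('b')+1=1+1=2
L[2]='e': occ=0, LF[2]=C('e')+0=7+0=7
L[3]='$': occ=0, LF[3]=C('$')+0=0+0=0
L[4]='d': occ=0, LF[4]=C('d')+0=5+0=5
L[5]='e': occ=1, LF[5]=C('e')+1=7+1=8
L[6]='c': occ=0, LF[6]=C('c')+0=4+0=4
L[7]='d': occ=1, LF[7]=C('d')+1=5+1=6
L[8]='b': occ=2, LF[8]=C('b')+2=1+2=3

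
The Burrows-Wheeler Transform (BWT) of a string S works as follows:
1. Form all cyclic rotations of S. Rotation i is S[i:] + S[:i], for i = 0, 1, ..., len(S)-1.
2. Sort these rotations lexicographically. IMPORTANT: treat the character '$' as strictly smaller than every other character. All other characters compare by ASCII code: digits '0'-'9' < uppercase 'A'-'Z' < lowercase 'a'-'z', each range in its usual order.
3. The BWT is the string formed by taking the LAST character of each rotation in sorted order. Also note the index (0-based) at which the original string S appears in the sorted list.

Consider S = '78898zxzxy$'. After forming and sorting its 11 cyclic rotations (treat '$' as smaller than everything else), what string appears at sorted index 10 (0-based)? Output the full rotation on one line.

All 11 rotations (rotation i = S[i:]+S[:i]):
  rot[0] = 78898zxzxy$
  rot[1] = 8898zxzxy$7
  rot[2] = 898zxzxy$78
  rot[3] = 98zxzxy$788
  rot[4] = 8zxzxy$7889
  rot[5] = zxzxy$78898
  rot[6] = xzxy$78898z
  rot[7] = zxy$78898zx
  rot[8] = xy$78898zxz
  rot[9] = y$78898zxzx
  rot[10] = $78898zxzxy
Sorted (with $ < everything):
  sorted[0] = $78898zxzxy
  sorted[1] = 78898zxzxy$
  sorted[2] = 8898zxzxy$7
  sorted[3] = 898zxzxy$78
  sorted[4] = 8zxzxy$7889
  sorted[5] = 98zxzxy$788
  sorted[6] = xy$78898zxz
  sorted[7] = xzxy$78898z
  sorted[8] = y$78898zxzx
  sorted[9] = zxy$78898zx
  sorted[10] = zxzxy$78898
sorted[10] = zxzxy$78898

Answer: zxzxy$78898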